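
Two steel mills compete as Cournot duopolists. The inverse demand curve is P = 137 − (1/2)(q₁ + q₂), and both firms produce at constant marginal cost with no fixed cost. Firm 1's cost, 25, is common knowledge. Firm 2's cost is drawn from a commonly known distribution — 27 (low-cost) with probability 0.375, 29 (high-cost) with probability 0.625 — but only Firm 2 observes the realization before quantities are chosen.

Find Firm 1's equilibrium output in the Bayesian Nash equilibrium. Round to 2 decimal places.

76.83

Type-c best response for Firm 2: q₂(c) = (137 − c) − q₁/2.
Firm 1 maximizes expected profit; its first-order condition is 137 − q₁ − (1/2)E[q₂] − 25 = 0.
Substituting E[q₂] and solving: E[c₂] = 28.25, so q₁ = (137 − 2·25 + 28.25)/(3/2) = 76.8333.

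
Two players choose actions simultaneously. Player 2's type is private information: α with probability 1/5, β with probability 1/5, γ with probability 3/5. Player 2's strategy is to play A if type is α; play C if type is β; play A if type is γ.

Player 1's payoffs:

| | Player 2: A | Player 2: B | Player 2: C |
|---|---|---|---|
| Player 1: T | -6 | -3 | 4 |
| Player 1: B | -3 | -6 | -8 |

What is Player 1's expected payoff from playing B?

-4

Take the expectation over Player 2's type, weighting each type's action by its prior probability.
E[B] = 1/5·(-3) + 1/5·(-8) + 3/5·(-3) = (-3/5) + (-8/5) + (-9/5) = -4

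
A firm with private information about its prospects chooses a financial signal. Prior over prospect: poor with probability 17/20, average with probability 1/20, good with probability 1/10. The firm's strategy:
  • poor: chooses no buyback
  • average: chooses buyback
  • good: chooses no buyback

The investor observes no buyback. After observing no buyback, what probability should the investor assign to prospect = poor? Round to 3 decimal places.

P(no buyback) = (17/20)·1 + (1/20)·0 + (1/10)·1 = 19/20
P(poor | no buyback) = ((17/20)·1) / (19/20) = (17/20) / (19/20) = 17/19

0.895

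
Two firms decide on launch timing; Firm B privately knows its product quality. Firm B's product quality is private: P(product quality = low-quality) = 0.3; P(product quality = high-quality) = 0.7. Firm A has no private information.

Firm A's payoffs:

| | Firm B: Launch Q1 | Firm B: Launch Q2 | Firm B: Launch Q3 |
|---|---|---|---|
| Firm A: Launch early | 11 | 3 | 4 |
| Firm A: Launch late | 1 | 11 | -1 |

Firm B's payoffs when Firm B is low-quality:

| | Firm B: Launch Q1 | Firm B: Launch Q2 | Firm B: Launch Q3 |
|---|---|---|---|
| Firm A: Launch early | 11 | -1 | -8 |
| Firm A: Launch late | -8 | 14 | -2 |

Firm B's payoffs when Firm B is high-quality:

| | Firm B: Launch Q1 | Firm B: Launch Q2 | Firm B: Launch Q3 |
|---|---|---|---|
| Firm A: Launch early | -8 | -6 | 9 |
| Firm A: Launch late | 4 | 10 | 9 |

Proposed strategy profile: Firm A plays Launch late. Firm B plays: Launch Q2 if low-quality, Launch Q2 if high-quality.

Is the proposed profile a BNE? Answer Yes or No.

Yes

Firm A plays Launch late: E[Launch late] = 0.3·(11) + 0.7·(11) = 11; E[Launch early] = 3. Best-responding. ✓
Firm B (product quality low-quality), facing Launch late: Launch Q1 gives -8, Launch Q2 gives 14, Launch Q3 gives -2. Proposed Launch Q2 is best. ✓
Firm B (product quality high-quality), facing Launch late: Launch Q1 gives 4, Launch Q2 gives 10, Launch Q3 gives 9. Proposed Launch Q2 is best. ✓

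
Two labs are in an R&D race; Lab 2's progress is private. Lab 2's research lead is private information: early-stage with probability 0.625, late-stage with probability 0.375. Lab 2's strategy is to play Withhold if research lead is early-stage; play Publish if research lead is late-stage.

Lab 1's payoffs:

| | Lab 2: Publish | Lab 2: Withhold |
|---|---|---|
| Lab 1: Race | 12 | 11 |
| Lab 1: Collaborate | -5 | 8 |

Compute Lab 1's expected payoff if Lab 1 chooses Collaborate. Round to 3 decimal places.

3.125

E[Collaborate] = 0.625·8 + 0.375·(-5) = 5 + (-1.875) = 3.125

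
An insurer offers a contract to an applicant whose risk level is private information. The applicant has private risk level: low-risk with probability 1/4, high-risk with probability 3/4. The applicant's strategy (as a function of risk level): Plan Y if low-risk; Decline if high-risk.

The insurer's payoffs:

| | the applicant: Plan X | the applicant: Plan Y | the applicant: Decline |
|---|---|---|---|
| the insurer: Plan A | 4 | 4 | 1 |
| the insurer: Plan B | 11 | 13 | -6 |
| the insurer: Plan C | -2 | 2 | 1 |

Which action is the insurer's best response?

E[Plan A] = 1/4·(4) + 3/4·(1) = 7/4
E[Plan B] = 1/4·(13) + 3/4·(-6) = -5/4
E[Plan C] = 1/4·(2) + 3/4·(1) = 5/4
Best response: Plan A (7/4 is the largest).

Plan A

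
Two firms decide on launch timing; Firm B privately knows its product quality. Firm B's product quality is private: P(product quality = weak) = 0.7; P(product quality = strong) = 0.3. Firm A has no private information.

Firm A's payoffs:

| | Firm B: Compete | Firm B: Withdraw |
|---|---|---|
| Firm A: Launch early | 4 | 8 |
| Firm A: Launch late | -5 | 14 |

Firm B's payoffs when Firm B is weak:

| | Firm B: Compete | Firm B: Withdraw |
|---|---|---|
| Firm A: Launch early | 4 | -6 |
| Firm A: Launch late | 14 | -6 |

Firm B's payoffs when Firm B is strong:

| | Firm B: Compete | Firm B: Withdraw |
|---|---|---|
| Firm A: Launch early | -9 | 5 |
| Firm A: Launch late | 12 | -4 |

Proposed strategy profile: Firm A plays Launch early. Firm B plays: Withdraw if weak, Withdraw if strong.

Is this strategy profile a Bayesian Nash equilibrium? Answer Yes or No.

No

A profile is a BNE iff every type of every player is best-responding given beliefs about the other side.
Firm A plays Launch early: E[Launch early] = 0.7·(8) + 0.3·(8) = 8; E[Launch late] = 14. Not best-responding. ✗
Firm B (product quality weak), facing Launch early: Compete gives 4, Withdraw gives -6. Proposed Withdraw is not best — profitable deviation exists. ✗
Firm B (product quality strong), facing Launch early: Compete gives -9, Withdraw gives 5. Proposed Withdraw is best. ✓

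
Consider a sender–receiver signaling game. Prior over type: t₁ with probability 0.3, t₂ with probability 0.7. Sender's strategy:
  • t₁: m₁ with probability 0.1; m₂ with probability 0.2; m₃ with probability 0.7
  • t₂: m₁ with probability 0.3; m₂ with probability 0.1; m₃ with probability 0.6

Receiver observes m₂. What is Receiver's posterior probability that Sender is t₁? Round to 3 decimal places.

P(m₂) = 0.3·0.2 + 0.7·0.1 = 0.13
P(t₁ | m₂) = (0.3·0.2) / 0.13 = 0.06 / 0.13 = 0.461538

0.462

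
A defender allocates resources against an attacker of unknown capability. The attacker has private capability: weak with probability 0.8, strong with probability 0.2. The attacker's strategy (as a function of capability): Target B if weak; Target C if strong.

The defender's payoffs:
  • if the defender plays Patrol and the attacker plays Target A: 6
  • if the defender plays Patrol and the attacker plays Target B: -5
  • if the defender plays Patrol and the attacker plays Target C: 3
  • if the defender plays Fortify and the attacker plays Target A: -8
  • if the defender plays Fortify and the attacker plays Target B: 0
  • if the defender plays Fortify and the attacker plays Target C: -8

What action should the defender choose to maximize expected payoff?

Fortify

E[Patrol] = 0.8·(-5) + 0.2·(3) = -3.4
E[Fortify] = 0.8·(0) + 0.2·(-8) = -1.6
Best response: Fortify (-1.6 is the largest).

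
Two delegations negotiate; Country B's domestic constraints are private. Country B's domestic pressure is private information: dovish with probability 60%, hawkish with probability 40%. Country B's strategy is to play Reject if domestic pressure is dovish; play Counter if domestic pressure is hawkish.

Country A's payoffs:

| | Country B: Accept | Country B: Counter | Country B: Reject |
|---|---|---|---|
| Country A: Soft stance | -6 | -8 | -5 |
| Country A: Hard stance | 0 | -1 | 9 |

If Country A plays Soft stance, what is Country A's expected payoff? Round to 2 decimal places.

E[Soft stance] = 0.6·(-5) + 0.4·(-8) = (-3) + (-3.2) = -6.2

-6.20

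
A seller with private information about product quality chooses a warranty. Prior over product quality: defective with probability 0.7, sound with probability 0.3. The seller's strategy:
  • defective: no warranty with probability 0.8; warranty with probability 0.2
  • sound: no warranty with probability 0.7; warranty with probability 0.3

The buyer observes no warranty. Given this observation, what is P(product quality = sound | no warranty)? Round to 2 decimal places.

0.27

P(no warranty) = 0.7·0.8 + 0.3·0.7 = 0.77
P(sound | no warranty) = (0.3·0.7) / 0.77 = 0.21 / 0.77 = 0.272727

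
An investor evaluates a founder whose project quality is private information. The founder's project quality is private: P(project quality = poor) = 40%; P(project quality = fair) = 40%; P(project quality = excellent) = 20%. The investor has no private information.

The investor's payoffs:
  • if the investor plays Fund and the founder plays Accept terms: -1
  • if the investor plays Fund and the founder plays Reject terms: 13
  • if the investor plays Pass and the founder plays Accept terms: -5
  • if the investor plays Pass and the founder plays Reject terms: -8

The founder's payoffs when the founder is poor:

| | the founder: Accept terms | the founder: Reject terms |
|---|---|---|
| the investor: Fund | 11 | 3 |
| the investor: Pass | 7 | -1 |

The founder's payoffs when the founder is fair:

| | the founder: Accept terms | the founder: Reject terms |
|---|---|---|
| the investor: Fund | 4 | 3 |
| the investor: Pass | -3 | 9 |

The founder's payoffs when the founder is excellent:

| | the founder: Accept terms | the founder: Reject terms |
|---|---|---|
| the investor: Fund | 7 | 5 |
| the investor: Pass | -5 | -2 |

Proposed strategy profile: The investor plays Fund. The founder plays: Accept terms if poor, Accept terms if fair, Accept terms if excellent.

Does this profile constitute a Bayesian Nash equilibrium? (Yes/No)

Yes

A profile is a BNE iff every type of every player is best-responding given beliefs about the other side.
The investor plays Fund: E[Fund] = 0.4·(-1) + 0.4·(-1) + 0.2·(-1) = -1; E[Pass] = -5. Best-responding. ✓
The founder (project quality poor), facing Fund: Accept terms gives 11, Reject terms gives 3. Proposed Accept terms is best. ✓
The founder (project quality fair), facing Fund: Accept terms gives 4, Reject terms gives 3. Proposed Accept terms is best. ✓
The founder (project quality excellent), facing Fund: Accept terms gives 7, Reject terms gives 5. Proposed Accept terms is best. ✓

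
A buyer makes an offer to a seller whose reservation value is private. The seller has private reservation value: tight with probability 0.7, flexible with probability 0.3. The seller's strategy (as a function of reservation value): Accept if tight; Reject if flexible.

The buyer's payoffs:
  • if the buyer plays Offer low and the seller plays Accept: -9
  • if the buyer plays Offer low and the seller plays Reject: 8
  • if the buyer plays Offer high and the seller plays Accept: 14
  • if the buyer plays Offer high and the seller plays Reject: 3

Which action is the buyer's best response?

Offer high

E[Offer low] = 0.7·(-9) + 0.3·(8) = -3.9
E[Offer high] = 0.7·(14) + 0.3·(3) = 10.7
Best response: Offer high (10.7 is the largest).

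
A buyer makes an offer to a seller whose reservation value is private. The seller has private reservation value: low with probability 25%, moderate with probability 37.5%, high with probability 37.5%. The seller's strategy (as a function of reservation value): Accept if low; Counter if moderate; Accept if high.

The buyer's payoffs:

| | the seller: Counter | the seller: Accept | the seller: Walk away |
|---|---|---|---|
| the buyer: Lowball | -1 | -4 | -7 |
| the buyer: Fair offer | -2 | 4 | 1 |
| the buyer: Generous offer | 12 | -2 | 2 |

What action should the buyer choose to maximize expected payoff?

Compute the buyer's expected payoff for each action, taking the expectation over the seller's type.
E[Lowball] = 0.25·(-4) + 0.375·(-1) + 0.375·(-4) = -2.875
E[Fair offer] = 0.25·(4) + 0.375·(-2) + 0.375·(4) = 1.75
E[Generous offer] = 0.25·(-2) + 0.375·(12) + 0.375·(-2) = 3.25
Best response: Generous offer (3.25 is the largest).

Generous offer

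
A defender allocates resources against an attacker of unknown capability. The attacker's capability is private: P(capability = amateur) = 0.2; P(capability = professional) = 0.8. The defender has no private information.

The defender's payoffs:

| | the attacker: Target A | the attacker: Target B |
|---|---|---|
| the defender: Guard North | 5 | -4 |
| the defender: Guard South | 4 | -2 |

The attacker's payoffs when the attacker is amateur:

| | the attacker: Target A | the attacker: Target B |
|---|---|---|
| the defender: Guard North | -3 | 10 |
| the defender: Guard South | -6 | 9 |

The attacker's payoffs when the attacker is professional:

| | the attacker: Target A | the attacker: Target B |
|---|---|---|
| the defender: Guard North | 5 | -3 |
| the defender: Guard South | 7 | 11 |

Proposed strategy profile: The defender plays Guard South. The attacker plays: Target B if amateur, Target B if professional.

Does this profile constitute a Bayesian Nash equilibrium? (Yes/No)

Yes

A profile is a BNE iff every type of every player is best-responding given beliefs about the other side.
The defender plays Guard South: E[Guard South] = 0.2·(-2) + 0.8·(-2) = -2; E[Guard North] = -4. Best-responding. ✓
The attacker (capability amateur), facing Guard South: Target A gives -6, Target B gives 9. Proposed Target B is best. ✓
The attacker (capability professional), facing Guard South: Target A gives 7, Target B gives 11. Proposed Target B is best. ✓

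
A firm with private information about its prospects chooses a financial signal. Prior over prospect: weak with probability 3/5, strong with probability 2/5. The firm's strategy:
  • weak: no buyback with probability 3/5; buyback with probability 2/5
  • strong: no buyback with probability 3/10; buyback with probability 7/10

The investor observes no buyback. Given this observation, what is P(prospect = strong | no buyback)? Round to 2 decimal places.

0.25

Apply Bayes' rule using the sender's strategy as the likelihood.
P(no buyback) = (3/5)·(3/5) + (2/5)·(3/10) = 12/25
P(strong | no buyback) = ((2/5)·(3/10)) / (12/25) = (3/25) / (12/25) = 1/4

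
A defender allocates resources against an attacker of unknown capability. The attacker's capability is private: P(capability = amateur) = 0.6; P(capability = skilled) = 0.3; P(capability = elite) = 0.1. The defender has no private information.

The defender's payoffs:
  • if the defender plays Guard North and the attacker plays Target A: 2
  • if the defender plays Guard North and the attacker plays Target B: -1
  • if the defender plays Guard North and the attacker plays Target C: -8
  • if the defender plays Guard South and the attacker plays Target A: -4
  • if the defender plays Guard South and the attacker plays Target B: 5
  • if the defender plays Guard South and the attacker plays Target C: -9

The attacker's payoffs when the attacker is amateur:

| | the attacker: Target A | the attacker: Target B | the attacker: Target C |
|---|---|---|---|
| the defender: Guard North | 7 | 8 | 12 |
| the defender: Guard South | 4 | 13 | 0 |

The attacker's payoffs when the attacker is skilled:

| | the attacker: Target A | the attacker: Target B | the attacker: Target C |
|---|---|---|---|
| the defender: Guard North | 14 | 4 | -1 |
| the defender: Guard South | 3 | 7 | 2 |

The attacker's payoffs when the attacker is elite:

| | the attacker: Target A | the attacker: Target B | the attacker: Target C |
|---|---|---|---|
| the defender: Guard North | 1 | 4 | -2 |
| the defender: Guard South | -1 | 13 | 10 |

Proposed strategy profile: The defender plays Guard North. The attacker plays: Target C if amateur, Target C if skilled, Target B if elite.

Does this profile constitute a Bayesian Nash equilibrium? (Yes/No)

No

The defender plays Guard North: E[Guard North] = 0.6·(-8) + 0.3·(-8) + 0.1·(-1) = -7.3; E[Guard South] = -7.6. Best-responding. ✓
The attacker (capability amateur), facing Guard North: Target A gives 7, Target B gives 8, Target C gives 12. Proposed Target C is best. ✓
The attacker (capability skilled), facing Guard North: Target A gives 14, Target B gives 4, Target C gives -1. Proposed Target C is not best — profitable deviation exists. ✗
The attacker (capability elite), facing Guard North: Target A gives 1, Target B gives 4, Target C gives -2. Proposed Target B is best. ✓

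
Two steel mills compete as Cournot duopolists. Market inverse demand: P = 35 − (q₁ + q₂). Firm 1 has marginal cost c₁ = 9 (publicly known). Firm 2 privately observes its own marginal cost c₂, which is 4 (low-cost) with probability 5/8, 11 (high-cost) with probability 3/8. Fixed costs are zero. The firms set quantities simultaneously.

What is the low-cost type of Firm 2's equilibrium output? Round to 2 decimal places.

Type-c best response for Firm 2: q₂(c) = (35 − c)/2 − q₁/2.
Firm 1 maximizes expected profit; its first-order condition is 35 − 2q₁ − E[q₂] − 9 = 0.
Substituting E[q₂] and solving: E[c₂] = 6.625, so q₁ = (35 − 2·9 + 6.625)/3 = 7.875.
q₂(low-cost) = (35 − 4 − 7.875)/2 = 11.5625.

11.56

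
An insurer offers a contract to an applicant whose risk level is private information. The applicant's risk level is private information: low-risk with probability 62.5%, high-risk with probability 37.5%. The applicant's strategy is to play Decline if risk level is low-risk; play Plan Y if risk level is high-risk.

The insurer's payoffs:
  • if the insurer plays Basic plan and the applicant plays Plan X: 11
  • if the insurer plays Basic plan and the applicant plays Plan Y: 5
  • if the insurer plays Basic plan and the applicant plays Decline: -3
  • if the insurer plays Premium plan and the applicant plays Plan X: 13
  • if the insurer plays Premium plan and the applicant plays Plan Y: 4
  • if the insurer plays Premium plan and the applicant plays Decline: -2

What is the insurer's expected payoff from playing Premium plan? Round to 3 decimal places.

E[Premium plan] = 0.625·(-2) + 0.375·4 = (-1.25) + 1.5 = 0.25

0.250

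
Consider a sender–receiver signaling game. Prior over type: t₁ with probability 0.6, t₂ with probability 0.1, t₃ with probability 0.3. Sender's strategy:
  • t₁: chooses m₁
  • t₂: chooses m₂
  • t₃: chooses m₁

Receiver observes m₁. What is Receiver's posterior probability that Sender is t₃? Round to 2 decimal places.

Apply Bayes' rule using the sender's strategy as the likelihood.
P(m₁) = 0.6·1 + 0.1·0 + 0.3·1 = 0.9
P(t₃ | m₁) = (0.3·1) / 0.9 = 0.3 / 0.9 = 0.333333

0.33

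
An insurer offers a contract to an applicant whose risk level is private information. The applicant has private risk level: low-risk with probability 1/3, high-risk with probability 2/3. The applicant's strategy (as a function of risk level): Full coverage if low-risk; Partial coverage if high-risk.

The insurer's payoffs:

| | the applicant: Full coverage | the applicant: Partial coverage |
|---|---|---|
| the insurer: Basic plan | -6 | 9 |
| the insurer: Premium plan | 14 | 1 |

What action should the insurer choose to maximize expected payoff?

E[Basic plan] = 1/3·(-6) + 2/3·(9) = 4
E[Premium plan] = 1/3·(14) + 2/3·(1) = 16/3
Best response: Premium plan (16/3 is the largest).

Premium plan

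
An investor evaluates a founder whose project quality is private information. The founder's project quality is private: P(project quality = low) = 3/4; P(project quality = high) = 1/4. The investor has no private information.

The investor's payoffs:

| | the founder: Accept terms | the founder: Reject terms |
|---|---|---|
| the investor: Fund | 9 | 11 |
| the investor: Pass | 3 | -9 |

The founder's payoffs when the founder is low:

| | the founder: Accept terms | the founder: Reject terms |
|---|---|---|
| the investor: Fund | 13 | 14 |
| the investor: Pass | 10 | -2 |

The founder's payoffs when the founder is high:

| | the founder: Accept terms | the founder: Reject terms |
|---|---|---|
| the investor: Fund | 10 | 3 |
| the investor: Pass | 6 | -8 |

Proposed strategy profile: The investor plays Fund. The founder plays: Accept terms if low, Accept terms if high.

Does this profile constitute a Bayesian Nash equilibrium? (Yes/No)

No

A profile is a BNE iff every type of every player is best-responding given beliefs about the other side.
The investor plays Fund: E[Fund] = 3/4·(9) + 1/4·(9) = 9; E[Pass] = 3. Best-responding. ✓
The founder (project quality low), facing Fund: Accept terms gives 13, Reject terms gives 14. Proposed Accept terms is not best — profitable deviation exists. ✗
The founder (project quality high), facing Fund: Accept terms gives 10, Reject terms gives 3. Proposed Accept terms is best. ✓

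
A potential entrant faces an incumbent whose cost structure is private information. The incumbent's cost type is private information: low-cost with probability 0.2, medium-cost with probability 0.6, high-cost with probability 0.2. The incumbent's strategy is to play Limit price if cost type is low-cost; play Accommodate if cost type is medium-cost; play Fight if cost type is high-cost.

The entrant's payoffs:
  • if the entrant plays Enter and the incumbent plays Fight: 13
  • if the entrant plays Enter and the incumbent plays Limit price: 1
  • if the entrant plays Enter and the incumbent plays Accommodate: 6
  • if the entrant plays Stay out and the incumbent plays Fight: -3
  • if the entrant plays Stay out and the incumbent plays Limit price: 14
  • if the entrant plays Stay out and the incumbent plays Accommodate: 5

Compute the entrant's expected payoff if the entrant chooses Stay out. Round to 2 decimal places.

E[Stay out] = 0.2·14 + 0.6·5 + 0.2·(-3) = 2.8 + 3 + (-0.6) = 5.2

5.20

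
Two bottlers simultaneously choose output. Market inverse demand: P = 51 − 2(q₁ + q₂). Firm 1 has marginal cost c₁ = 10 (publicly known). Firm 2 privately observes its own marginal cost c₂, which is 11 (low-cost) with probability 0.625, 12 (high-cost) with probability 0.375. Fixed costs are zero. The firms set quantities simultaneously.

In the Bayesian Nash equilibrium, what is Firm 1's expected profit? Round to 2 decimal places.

Type-c best response for Firm 2: q₂(c) = (51 − c)/4 − q₁/2.
Firm 1 maximizes expected profit; its first-order condition is 51 − 4q₁ − 2E[q₂] − 10 = 0.
Substituting E[q₂] and solving: E[c₂] = 11.375, so q₁ = (51 − 2·10 + 11.375)/6 = 7.0625.
E[P] = 51 − 2·(q₁ + E[q₂]) = 24.125; Firm 1's expected profit = (E[P] − 10)·q₁ = (24.125 − 10)·7.0625 = 99.7578.

99.76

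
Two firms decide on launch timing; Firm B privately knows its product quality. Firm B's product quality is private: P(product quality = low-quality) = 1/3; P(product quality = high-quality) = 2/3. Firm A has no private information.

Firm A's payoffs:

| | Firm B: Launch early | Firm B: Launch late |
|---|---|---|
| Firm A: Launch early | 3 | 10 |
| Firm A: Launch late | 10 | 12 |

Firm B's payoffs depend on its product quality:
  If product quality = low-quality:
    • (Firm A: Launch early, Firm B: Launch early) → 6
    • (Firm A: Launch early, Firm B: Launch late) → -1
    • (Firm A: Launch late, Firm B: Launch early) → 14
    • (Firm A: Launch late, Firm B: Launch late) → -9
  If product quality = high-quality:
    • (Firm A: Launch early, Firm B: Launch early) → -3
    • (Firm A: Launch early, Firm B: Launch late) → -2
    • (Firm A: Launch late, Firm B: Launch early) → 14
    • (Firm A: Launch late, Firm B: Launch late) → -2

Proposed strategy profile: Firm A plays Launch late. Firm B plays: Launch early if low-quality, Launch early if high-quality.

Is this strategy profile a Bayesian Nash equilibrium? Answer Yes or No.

A profile is a BNE iff every type of every player is best-responding given beliefs about the other side.
Firm A plays Launch late: E[Launch late] = 1/3·(10) + 2/3·(10) = 10; E[Launch early] = 3. Best-responding. ✓
Firm B (product quality low-quality), facing Launch late: Launch early gives 14, Launch late gives -9. Proposed Launch early is best. ✓
Firm B (product quality high-quality), facing Launch late: Launch early gives 14, Launch late gives -2. Proposed Launch early is best. ✓

Yes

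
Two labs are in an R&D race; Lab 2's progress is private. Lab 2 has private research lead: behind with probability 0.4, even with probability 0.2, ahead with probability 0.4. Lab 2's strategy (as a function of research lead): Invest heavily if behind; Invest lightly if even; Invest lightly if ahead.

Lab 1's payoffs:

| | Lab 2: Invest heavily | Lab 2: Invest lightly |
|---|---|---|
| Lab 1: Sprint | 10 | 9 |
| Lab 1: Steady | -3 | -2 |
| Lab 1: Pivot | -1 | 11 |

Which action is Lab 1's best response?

E[Sprint] = 0.4·(10) + 0.2·(9) + 0.4·(9) = 9.4
E[Steady] = 0.4·(-3) + 0.2·(-2) + 0.4·(-2) = -2.4
E[Pivot] = 0.4·(-1) + 0.2·(11) + 0.4·(11) = 6.2
Best response: Sprint (9.4 is the largest).

Sprint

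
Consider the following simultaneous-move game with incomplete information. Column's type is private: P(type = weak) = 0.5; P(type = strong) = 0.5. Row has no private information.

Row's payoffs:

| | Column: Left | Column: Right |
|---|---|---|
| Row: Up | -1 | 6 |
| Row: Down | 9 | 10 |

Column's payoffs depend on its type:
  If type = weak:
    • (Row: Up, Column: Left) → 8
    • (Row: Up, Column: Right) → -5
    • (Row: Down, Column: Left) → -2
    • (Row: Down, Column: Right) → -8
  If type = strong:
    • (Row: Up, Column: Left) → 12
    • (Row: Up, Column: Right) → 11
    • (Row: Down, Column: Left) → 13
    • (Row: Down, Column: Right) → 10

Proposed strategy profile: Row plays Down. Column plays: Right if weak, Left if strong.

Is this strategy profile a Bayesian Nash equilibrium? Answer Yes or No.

Row plays Down: E[Down] = 0.5·(10) + 0.5·(9) = 9.5; E[Up] = 2.5. Best-responding. ✓
Column (type weak), facing Down: Left gives -2, Right gives -8. Proposed Right is not best — profitable deviation exists. ✗
Column (type strong), facing Down: Left gives 13, Right gives 10. Proposed Left is best. ✓

No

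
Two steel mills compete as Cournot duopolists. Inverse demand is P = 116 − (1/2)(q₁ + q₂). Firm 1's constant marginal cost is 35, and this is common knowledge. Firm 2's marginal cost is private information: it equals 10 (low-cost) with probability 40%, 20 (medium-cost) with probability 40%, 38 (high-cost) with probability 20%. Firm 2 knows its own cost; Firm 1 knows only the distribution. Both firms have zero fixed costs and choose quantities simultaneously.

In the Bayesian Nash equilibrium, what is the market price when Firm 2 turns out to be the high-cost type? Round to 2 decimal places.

66.07

Type-c best response for Firm 2: q₂(c) = (116 − c) − q₁/2.
Firm 1 maximizes expected profit; its first-order condition is 116 − q₁ − (1/2)E[q₂] − 35 = 0.
Substituting E[q₂] and solving: E[c₂] = 19.6, so q₁ = (116 − 2·35 + 19.6)/(3/2) = 43.7333.
q₂(high-cost) = 56.1333, so P = 116 − (1/2)·(43.7333 + 56.1333) = 66.0667.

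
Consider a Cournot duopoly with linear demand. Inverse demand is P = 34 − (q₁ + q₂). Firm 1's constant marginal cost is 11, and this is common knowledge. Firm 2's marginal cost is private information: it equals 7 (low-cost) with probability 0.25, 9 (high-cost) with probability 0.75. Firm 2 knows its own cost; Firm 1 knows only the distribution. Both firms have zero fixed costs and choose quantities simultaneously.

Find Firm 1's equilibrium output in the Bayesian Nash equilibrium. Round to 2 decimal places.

6.83

Each type of Firm 2 best-responds to q₁; Firm 1 best-responds to the expected q₂ over Firm 2's types.
Firm 2 with cost c maximizes (34 − (q₁+q₂) − c)·q₂, giving q₂(c) = (34 − c − q₁)/2.
E[c₂] = 0.25·7 + 0.75·9 = 8.5
Firm 1's FOC against E[q₂] yields q₁ = (34 − 2·11 + E[c₂])/3 = (34 − 22 + 8.5)/3 = 6.83333.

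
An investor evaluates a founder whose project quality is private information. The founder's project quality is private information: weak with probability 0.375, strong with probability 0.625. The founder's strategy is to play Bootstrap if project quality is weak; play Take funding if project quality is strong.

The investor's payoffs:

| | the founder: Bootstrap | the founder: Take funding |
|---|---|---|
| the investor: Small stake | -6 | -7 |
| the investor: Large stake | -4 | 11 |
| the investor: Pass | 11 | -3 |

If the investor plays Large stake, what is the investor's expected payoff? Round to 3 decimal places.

5.375

E[Large stake] = 0.375·(-4) + 0.625·11 = (-1.5) + 6.875 = 5.375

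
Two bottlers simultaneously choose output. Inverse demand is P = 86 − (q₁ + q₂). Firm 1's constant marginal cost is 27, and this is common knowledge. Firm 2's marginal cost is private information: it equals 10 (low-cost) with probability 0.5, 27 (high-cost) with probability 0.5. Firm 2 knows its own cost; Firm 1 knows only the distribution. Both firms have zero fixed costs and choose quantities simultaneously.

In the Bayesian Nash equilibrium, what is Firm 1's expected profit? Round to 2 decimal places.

Firm 2 with cost c maximizes (86 − (q₁+q₂) − c)·q₂, giving q₂(c) = (86 − c − q₁)/2.
E[c₂] = 0.5·10 + 0.5·27 = 18.5
Firm 1's FOC against E[q₂] yields q₁ = (86 − 2·27 + E[c₂])/3 = (86 − 54 + 18.5)/3 = 16.8333.
E[P] = 86 − (q₁ + E[q₂]) = 43.8333; Firm 1's expected profit = (E[P] − 27)·q₁ = (43.8333 − 27)·16.8333 = 283.361.

283.36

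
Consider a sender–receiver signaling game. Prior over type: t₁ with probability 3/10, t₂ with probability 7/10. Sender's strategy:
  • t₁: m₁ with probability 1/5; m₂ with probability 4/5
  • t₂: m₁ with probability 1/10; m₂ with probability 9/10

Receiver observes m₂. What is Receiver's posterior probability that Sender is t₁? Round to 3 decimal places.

0.276

Apply Bayes' rule using the sender's strategy as the likelihood.
P(m₂) = (3/10)·(4/5) + (7/10)·(9/10) = 87/100
P(t₁ | m₂) = ((3/10)·(4/5)) / (87/100) = (6/25) / (87/100) = 8/29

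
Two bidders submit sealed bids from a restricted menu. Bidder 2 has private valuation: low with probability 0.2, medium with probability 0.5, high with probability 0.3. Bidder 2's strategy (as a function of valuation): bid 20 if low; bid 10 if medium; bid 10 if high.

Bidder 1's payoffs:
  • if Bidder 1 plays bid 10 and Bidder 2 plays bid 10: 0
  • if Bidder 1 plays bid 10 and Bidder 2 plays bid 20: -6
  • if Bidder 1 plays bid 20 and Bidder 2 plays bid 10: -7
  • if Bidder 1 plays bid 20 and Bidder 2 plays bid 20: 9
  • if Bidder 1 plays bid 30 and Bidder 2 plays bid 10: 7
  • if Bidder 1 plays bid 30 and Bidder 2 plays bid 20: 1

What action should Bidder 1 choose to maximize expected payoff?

E[bid 10] = 0.2·(-6) + 0.5·(0) + 0.3·(0) = -1.2
E[bid 20] = 0.2·(9) + 0.5·(-7) + 0.3·(-7) = -3.8
E[bid 30] = 0.2·(1) + 0.5·(7) + 0.3·(7) = 5.8
Best response: bid 30 (5.8 is the largest).

bid 30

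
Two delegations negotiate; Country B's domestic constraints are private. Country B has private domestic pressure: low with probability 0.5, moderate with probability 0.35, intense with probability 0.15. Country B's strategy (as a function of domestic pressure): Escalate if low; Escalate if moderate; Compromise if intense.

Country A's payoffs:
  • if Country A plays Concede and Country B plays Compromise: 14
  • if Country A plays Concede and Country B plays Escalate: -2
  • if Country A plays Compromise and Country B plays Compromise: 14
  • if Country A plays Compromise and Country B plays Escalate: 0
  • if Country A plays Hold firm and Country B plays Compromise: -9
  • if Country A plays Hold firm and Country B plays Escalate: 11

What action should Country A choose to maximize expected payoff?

E[Concede] = 0.5·(-2) + 0.35·(-2) + 0.15·(14) = 0.4
E[Compromise] = 0.5·(0) + 0.35·(0) + 0.15·(14) = 2.1
E[Hold firm] = 0.5·(11) + 0.35·(11) + 0.15·(-9) = 8
Best response: Hold firm (8 is the largest).

Hold firm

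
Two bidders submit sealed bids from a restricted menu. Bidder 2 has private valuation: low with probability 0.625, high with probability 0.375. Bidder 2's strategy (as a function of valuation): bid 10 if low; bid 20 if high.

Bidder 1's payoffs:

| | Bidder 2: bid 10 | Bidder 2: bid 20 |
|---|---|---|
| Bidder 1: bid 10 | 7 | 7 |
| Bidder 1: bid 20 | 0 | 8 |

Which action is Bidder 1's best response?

E[bid 10] = 0.625·(7) + 0.375·(7) = 7
E[bid 20] = 0.625·(0) + 0.375·(8) = 3
Best response: bid 10 (7 is the largest).

bid 10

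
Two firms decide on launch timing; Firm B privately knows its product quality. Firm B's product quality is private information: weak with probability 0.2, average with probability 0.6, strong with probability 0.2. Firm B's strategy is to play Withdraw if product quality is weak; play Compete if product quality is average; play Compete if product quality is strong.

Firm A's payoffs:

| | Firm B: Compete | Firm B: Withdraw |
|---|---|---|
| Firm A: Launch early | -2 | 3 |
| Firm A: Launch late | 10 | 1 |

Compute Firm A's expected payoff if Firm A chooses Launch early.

E[Launch early] = 0.2·3 + 0.6·(-2) + 0.2·(-2) = 0.6 + (-1.2) + (-0.4) = -1

-1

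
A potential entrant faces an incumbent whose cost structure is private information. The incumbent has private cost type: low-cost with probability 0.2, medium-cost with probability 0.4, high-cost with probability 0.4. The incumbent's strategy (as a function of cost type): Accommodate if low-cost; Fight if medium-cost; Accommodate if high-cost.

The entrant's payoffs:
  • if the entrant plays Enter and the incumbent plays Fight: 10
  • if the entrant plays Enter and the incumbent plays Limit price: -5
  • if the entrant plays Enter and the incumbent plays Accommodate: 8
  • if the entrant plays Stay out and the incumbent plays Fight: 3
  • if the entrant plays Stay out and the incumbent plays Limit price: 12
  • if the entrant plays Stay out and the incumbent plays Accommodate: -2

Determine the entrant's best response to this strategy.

Enter

E[Enter] = 0.2·(8) + 0.4·(10) + 0.4·(8) = 8.8
E[Stay out] = 0.2·(-2) + 0.4·(3) + 0.4·(-2) = 0
Best response: Enter (8.8 is the largest).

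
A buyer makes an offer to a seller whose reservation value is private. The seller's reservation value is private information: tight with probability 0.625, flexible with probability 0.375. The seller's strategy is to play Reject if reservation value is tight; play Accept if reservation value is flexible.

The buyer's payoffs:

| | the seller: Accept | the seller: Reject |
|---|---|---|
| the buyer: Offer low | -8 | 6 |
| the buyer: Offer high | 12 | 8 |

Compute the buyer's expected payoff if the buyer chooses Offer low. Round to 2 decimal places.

E[Offer low] = 0.625·6 + 0.375·(-8) = 3.75 + (-3) = 0.75

0.75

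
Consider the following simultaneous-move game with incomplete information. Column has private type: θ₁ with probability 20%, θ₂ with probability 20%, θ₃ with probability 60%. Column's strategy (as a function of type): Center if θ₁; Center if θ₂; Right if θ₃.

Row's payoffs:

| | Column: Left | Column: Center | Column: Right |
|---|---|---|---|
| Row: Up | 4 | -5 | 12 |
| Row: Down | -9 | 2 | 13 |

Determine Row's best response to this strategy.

Down

E[Up] = 0.2·(-5) + 0.2·(-5) + 0.6·(12) = 5.2
E[Down] = 0.2·(2) + 0.2·(2) + 0.6·(13) = 8.6
Best response: Down (8.6 is the largest).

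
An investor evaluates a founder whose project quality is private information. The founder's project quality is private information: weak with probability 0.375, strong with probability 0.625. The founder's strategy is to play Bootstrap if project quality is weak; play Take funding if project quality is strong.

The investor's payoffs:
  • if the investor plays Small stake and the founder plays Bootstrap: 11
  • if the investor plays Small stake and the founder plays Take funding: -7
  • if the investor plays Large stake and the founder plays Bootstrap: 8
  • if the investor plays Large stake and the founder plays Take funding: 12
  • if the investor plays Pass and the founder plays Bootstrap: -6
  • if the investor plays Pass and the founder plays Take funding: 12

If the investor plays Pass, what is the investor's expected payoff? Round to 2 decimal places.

E[Pass] = 0.375·(-6) + 0.625·12 = (-2.25) + 7.5 = 5.25

5.25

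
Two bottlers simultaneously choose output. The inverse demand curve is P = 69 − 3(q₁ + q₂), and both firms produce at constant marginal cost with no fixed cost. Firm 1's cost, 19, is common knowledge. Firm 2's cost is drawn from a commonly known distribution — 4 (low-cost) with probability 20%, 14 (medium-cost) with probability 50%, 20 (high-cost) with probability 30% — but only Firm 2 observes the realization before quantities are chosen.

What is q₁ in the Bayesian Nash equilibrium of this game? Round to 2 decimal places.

Type-c best response for Firm 2: q₂(c) = (69 − c)/6 − q₁/2.
Firm 1 maximizes expected profit; its first-order condition is 69 − 6q₁ − 3E[q₂] − 19 = 0.
Substituting E[q₂] and solving: E[c₂] = 13.8, so q₁ = (69 − 2·19 + 13.8)/9 = 4.97778.

4.98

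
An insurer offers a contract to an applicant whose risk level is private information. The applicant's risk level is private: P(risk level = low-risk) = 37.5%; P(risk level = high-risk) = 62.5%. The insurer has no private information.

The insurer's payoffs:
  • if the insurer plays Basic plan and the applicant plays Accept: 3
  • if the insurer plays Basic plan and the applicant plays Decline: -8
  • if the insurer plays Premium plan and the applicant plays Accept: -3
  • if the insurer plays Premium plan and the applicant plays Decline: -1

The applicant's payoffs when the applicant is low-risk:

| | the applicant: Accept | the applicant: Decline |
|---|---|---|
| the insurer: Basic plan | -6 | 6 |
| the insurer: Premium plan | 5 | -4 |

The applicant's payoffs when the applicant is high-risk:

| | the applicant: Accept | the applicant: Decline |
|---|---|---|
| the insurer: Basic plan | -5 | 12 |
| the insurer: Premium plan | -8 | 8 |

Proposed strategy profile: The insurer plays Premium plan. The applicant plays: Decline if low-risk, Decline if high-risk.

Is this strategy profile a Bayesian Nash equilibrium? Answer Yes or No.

The insurer plays Premium plan: E[Premium plan] = 0.375·(-1) + 0.625·(-1) = -1; E[Basic plan] = -8. Best-responding. ✓
The applicant (risk level low-risk), facing Premium plan: Accept gives 5, Decline gives -4. Proposed Decline is not best — profitable deviation exists. ✗
The applicant (risk level high-risk), facing Premium plan: Accept gives -8, Decline gives 8. Proposed Decline is best. ✓

No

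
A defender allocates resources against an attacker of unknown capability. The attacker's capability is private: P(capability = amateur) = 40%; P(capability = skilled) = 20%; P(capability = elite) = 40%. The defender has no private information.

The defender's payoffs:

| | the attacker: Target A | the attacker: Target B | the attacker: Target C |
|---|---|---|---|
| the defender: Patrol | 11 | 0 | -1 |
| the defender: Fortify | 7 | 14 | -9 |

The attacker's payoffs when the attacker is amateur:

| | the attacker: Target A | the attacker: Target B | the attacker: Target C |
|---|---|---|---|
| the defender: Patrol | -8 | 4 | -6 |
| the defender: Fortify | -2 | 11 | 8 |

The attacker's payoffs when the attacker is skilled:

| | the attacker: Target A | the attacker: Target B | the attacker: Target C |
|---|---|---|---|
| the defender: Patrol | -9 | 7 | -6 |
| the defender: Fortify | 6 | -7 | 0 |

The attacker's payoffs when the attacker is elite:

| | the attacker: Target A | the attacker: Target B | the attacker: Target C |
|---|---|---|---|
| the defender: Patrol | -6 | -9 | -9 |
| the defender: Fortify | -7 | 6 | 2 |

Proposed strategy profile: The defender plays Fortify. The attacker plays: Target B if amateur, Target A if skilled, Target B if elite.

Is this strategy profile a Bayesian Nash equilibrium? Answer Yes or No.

Yes

The defender plays Fortify: E[Fortify] = 0.4·(14) + 0.2·(7) + 0.4·(14) = 12.6; E[Patrol] = 2.2. Best-responding. ✓
The attacker (capability amateur), facing Fortify: Target A gives -2, Target B gives 11, Target C gives 8. Proposed Target B is best. ✓
The attacker (capability skilled), facing Fortify: Target A gives 6, Target B gives -7, Target C gives 0. Proposed Target A is best. ✓
The attacker (capability elite), facing Fortify: Target A gives -7, Target B gives 6, Target C gives 2. Proposed Target B is best. ✓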